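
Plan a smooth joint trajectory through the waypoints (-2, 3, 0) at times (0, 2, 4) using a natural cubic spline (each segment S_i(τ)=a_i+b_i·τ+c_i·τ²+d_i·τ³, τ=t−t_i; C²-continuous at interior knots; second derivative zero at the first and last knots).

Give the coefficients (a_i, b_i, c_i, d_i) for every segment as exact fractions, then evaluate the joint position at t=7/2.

Δ: Δ0=5/2, Δ1=-3/2
row 1: diag=8, rhs=-24; c'=1/4, d'=-3
back: M1=-3
M: M0=0, M1=-3, M2=0
seg 0: a=-2, c=M0/2=0, d=(M1−M0)/(6·2)=-1/4, b=Δ0−h0·(2M0+M1)/6=7/2
seg 1: a=3, c=M1/2=-3/2, d=(M2−M1)/(6·2)=1/4, b=Δ1−h1·(2M1+M2)/6=1/2
t_q=7/2 → seg 1, τ=3/2; S=3+1/2·τ+-3/2·τ²+1/4·τ³=39/32

  seg 0: a=-2 b=7/2 c=0 d=-1/4
  seg 1: a=3 b=1/2 c=-3/2 d=1/4
S(7/2) = 39/32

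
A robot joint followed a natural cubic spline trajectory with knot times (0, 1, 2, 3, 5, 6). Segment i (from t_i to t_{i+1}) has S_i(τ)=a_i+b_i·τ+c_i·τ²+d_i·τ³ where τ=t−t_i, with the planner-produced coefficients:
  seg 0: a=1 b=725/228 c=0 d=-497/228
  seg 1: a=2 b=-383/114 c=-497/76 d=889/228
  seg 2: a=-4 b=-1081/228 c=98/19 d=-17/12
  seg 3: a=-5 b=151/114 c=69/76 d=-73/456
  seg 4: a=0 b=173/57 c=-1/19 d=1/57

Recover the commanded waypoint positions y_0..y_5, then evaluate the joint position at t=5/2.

y_0 = S_0(0) = a_0 = 1
y_1 = S_1(0) = a_1 = 2
y_2 = S_2(0) = a_2 = -4
y_3 = S_3(0) = a_3 = -5
y_4 = S_4(0) = a_4 = 0
y_5 = S_4(1) = 3
t_q=5/2 is in segment 2 (τ=1/2); S_2(τ)=-3197/608

y_0=1 y_1=2 y_2=-4 y_3=-5 y_4=0 y_5=3
S(5/2) = -3197/608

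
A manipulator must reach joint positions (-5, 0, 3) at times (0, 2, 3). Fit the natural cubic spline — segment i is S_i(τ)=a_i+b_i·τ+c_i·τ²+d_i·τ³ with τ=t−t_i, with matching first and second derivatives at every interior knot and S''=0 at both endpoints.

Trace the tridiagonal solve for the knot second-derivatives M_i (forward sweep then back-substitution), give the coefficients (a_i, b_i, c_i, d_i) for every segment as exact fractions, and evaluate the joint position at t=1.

  seg 0: a=-5 b=7/3 c=0 d=1/24
  seg 1: a=0 b=17/6 c=1/4 d=-1/12
S(1) = -21/8

Δ: Δ0=5/2, Δ1=3
row 1: diag=6, rhs=3; c'=1/6, d'=1/2
back: M1=1/2
M: M0=0, M1=1/2, M2=0
seg 0: a=-5, c=M0/2=0, d=(M1−M0)/(6·2)=1/24, b=Δ0−h0·(2M0+M1)/6=7/3
seg 1: a=0, c=M1/2=1/4, d=(M2−M1)/(6·1)=-1/12, b=Δ1−h1·(2M1+M2)/6=17/6
t_q=1 → seg 0, τ=1; S=-5+7/3·τ+0·τ²+1/24·τ³=-21/8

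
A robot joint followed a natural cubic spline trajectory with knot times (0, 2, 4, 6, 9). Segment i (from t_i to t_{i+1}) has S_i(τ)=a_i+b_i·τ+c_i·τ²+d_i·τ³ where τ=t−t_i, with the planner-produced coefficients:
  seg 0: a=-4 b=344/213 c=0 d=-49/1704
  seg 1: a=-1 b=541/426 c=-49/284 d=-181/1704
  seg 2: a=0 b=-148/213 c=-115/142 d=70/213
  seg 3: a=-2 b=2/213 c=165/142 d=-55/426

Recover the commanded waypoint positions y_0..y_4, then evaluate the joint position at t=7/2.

y_0 = S_0(0) = a_0 = -4
y_1 = S_1(0) = a_1 = -1
y_2 = S_2(0) = a_2 = 0
y_3 = S_3(0) = a_3 = -2
y_4 = S_3(3) = 5
t_q=7/2 is in segment 1 (τ=3/2); S_1(τ)=719/4544

y_0=-4 y_1=-1 y_2=0 y_3=-2 y_4=5
S(7/2) = 719/4544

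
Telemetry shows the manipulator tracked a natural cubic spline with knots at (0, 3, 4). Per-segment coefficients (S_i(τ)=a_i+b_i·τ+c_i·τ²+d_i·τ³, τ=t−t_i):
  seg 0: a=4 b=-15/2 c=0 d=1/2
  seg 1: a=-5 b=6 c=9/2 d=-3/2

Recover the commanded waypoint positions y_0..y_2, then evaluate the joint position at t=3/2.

y_0=4 y_1=-5 y_2=4
S(3/2) = -89/16

y_0 = S_0(0) = a_0 = 4
y_1 = S_1(0) = a_1 = -5
y_2 = S_1(1) = 4
t_q=3/2 is in segment 0 (τ=3/2); S_0(τ)=-89/16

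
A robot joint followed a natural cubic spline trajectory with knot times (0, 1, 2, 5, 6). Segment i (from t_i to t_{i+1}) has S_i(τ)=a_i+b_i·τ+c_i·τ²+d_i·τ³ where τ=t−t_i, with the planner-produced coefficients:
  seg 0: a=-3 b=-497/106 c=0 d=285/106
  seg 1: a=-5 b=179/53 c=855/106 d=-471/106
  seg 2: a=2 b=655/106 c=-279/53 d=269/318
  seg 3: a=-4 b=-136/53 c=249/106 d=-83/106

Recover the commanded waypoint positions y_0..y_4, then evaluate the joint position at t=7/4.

y_0 = S_0(0) = a_0 = -3
y_1 = S_1(0) = a_1 = -5
y_2 = S_2(0) = a_2 = 2
y_3 = S_3(0) = a_3 = -4
y_4 = S_3(1) = -5
t_q=7/4 is in segment 1 (τ=3/4); S_1(τ)=1327/6784

y_0=-3 y_1=-5 y_2=2 y_3=-4 y_4=-5
S(7/4) = 1327/6784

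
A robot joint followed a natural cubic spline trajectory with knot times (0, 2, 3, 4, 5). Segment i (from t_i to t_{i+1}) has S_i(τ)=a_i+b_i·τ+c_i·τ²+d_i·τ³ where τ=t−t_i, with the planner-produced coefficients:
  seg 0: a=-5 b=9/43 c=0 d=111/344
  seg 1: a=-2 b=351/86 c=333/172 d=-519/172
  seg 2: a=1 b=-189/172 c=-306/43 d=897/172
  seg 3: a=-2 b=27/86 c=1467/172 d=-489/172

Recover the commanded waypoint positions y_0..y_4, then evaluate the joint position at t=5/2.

y_0 = S_0(0) = a_0 = -5
y_1 = S_1(0) = a_1 = -2
y_2 = S_2(0) = a_2 = 1
y_3 = S_3(0) = a_3 = -2
y_4 = S_3(1) = 4
t_q=5/2 is in segment 1 (τ=1/2); S_1(τ)=203/1376

y_0=-5 y_1=-2 y_2=1 y_3=-2 y_4=4
S(5/2) = 203/1376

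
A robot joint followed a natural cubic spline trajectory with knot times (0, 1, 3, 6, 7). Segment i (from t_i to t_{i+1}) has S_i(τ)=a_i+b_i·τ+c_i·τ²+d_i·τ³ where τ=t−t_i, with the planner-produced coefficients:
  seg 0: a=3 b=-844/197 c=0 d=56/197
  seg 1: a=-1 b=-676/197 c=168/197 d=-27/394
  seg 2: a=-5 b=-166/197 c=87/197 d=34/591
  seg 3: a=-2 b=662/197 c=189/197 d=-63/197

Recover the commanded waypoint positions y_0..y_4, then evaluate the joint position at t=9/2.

y_0 = S_0(0) = a_0 = 3
y_1 = S_1(0) = a_1 = -1
y_2 = S_2(0) = a_2 = -5
y_3 = S_3(0) = a_3 = -2
y_4 = S_3(1) = 2
t_q=9/2 is in segment 2 (τ=3/2); S_2(τ)=-1000/197

y_0=3 y_1=-1 y_2=-5 y_3=-2 y_4=2
S(9/2) = -1000/197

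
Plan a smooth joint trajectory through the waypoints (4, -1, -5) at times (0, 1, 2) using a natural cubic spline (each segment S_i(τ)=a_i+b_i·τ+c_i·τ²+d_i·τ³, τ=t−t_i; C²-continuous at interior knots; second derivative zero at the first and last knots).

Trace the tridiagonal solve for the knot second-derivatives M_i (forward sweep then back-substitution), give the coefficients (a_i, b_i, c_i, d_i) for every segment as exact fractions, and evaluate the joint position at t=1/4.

Δ: Δ0=-5, Δ1=-4
row 1: diag=4, rhs=6; c'=1/4, d'=3/2
back: M1=3/2
M: M0=0, M1=3/2, M2=0
seg 0: a=4, c=M0/2=0, d=(M1−M0)/(6·1)=1/4, b=Δ0−h0·(2M0+M1)/6=-21/4
seg 1: a=-1, c=M1/2=3/4, d=(M2−M1)/(6·1)=-1/4, b=Δ1−h1·(2M1+M2)/6=-9/2
t_q=1/4 → seg 0, τ=1/4; S=4+-21/4·τ+0·τ²+1/4·τ³=689/256

  seg 0: a=4 b=-21/4 c=0 d=1/4
  seg 1: a=-1 b=-9/2 c=3/4 d=-1/4
S(1/4) = 689/256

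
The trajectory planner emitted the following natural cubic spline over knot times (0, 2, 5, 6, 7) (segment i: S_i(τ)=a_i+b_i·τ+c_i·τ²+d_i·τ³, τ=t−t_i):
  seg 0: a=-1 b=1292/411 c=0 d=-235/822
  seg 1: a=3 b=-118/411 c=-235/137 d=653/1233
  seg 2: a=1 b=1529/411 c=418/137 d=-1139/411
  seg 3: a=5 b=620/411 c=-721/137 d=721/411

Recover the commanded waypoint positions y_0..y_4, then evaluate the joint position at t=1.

y_0 = S_0(0) = a_0 = -1
y_1 = S_1(0) = a_1 = 3
y_2 = S_2(0) = a_2 = 1
y_3 = S_3(0) = a_3 = 5
y_4 = S_3(1) = 3
t_q=1 is in segment 0 (τ=1); S_0(τ)=509/274

y_0=-1 y_1=3 y_2=1 y_3=5 y_4=3
S(1) = 509/274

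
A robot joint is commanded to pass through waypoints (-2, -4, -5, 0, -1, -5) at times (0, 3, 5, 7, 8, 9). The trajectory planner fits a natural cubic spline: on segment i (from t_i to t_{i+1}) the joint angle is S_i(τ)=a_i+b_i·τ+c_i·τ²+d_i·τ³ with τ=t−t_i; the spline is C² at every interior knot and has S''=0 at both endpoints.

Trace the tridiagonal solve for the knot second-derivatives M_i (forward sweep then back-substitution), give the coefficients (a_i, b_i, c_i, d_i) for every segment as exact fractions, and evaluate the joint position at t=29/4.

  seg 0: a=-2 b=-895/2382 c=0 d=-77/2382
  seg 1: a=-4 b=-1487/1191 c=-231/794 d=3169/9528
  seg 2: a=-5 b=3761/2382 c=2707/1588 d=-5927/9528
  seg 3: a=0 b=1111/1191 c=-805/397 d=113/1191
  seg 4: a=-1 b=-3380/1191 c=-692/397 d=692/1191
S(29/4) = 2743/25408

Δ: Δ0=-2/3, Δ1=-1/2, Δ2=5/2, Δ3=-1, Δ4=-4
row 1: diag=10, rhs=1; c'=1/5, d'=1/10
row 2: denom=8−2·1/5=38/5; d'=(18−2·1/10)/(38/5)=89/38
row 3: denom=6−2·5/19=104/19; d'=(-21−2·89/38)/(104/19)=-61/13
row 4: denom=4−1·19/104=397/104; d'=(-18−1·-61/13)/(397/104)=-1384/397
back: M4=-1384/397
back: M3=-61/13−19/104·-1384/397=-1610/397
back: M2=89/38−5/19·-1610/397=2707/794
back: M1=1/10−1/5·2707/794=-231/397
M: M0=0, M1=-231/397, M2=2707/794, M3=-1610/397, M4=-1384/397, M5=0
seg 0: a=-2, c=M0/2=0, d=(M1−M0)/(6·3)=-77/2382, b=Δ0−h0·(2M0+M1)/6=-895/2382
seg 1: a=-4, c=M1/2=-231/794, d=(M2−M1)/(6·2)=3169/9528, b=Δ1−h1·(2M1+M2)/6=-1487/1191
seg 2: a=-5, c=M2/2=2707/1588, d=(M3−M2)/(6·2)=-5927/9528, b=Δ2−h2·(2M2+M3)/6=3761/2382
seg 3: a=0, c=M3/2=-805/397, d=(M4−M3)/(6·1)=113/1191, b=Δ3−h3·(2M3+M4)/6=1111/1191
seg 4: a=-1, c=M4/2=-692/397, d=(M5−M4)/(6·1)=692/1191, b=Δ4−h4·(2M4+M5)/6=-3380/1191
t_q=29/4 → seg 3, τ=1/4; S=0+1111/1191·τ+-805/397·τ²+113/1191·τ³=2743/25408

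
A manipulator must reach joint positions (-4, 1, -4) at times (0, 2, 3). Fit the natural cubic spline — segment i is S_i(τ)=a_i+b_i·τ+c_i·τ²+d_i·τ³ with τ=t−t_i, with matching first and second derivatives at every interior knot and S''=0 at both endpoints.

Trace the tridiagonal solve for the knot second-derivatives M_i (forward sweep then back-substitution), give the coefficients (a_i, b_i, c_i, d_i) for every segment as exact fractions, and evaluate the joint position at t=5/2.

  seg 0: a=-4 b=5 c=0 d=-5/8
  seg 1: a=1 b=-5/2 c=-15/4 d=5/4
S(5/2) = -33/32

Δ: Δ0=5/2, Δ1=-5
row 1: diag=6, rhs=-45; c'=1/6, d'=-15/2
back: M1=-15/2
M: M0=0, M1=-15/2, M2=0
seg 0: a=-4, c=M0/2=0, d=(M1−M0)/(6·2)=-5/8, b=Δ0−h0·(2M0+M1)/6=5
seg 1: a=1, c=M1/2=-15/4, d=(M2−M1)/(6·1)=5/4, b=Δ1−h1·(2M1+M2)/6=-5/2
t_q=5/2 → seg 1, τ=1/2; S=1+-5/2·τ+-15/4·τ²+5/4·τ³=-33/32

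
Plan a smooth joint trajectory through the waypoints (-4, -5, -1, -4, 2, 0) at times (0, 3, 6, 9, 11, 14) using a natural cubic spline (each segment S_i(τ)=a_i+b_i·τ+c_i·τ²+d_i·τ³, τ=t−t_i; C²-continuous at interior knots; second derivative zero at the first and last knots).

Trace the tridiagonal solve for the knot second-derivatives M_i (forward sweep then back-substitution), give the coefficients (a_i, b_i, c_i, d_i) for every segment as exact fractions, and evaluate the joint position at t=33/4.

  seg 0: a=-4 b=-349/330 c=0 d=239/2970
  seg 1: a=-5 b=184/165 c=239/330 d=-43/198
  seg 2: a=-1 b=-133/330 c=-203/165 d=1021/2970
  seg 3: a=-4 b=247/165 c=41/22 d=-367/660
  seg 4: a=2 b=376/165 c=-81/55 d=9/55
S(33/4) = -5941/1408

Δ: Δ0=-1/3, Δ1=4/3, Δ2=-1, Δ3=3, Δ4=-2/3
row 1: diag=12, rhs=10; c'=1/4, d'=5/6
row 2: denom=12−3·1/4=45/4; d'=(-14−3·5/6)/(45/4)=-22/15
row 3: denom=10−3·4/15=46/5; d'=(24−3·-22/15)/(46/5)=71/23
row 4: denom=10−2·5/23=220/23; d'=(-22−2·71/23)/(220/23)=-162/55
back: M4=-162/55
back: M3=71/23−5/23·-162/55=41/11
back: M2=-22/15−4/15·41/11=-406/165
back: M1=5/6−1/4·-406/165=239/165
M: M0=0, M1=239/165, M2=-406/165, M3=41/11, M4=-162/55, M5=0
seg 0: a=-4, c=M0/2=0, d=(M1−M0)/(6·3)=239/2970, b=Δ0−h0·(2M0+M1)/6=-349/330
seg 1: a=-5, c=M1/2=239/330, d=(M2−M1)/(6·3)=-43/198, b=Δ1−h1·(2M1+M2)/6=184/165
seg 2: a=-1, c=M2/2=-203/165, d=(M3−M2)/(6·3)=1021/2970, b=Δ2−h2·(2M2+M3)/6=-133/330
seg 3: a=-4, c=M3/2=41/22, d=(M4−M3)/(6·2)=-367/660, b=Δ3−h3·(2M3+M4)/6=247/165
seg 4: a=2, c=M4/2=-81/55, d=(M5−M4)/(6·3)=9/55, b=Δ4−h4·(2M4+M5)/6=376/165
t_q=33/4 → seg 2, τ=9/4; S=-1+-133/330·τ+-203/165·τ²+1021/2970·τ³=-5941/1408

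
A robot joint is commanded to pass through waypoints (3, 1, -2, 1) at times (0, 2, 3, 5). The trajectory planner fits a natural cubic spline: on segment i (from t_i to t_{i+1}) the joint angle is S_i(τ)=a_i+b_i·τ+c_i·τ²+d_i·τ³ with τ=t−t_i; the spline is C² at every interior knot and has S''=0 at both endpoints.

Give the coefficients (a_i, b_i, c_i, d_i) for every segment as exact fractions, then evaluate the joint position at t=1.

Δ: Δ0=-1, Δ1=-3, Δ2=3/2
row 1: diag=6, rhs=-12; c'=1/6, d'=-2
row 2: denom=6−1·1/6=35/6; d'=(27−1·-2)/(35/6)=174/35
back: M2=174/35
back: M1=-2−1/6·174/35=-99/35
M: M0=0, M1=-99/35, M2=174/35, M3=0
seg 0: a=3, c=M0/2=0, d=(M1−M0)/(6·2)=-33/140, b=Δ0−h0·(2M0+M1)/6=-2/35
seg 1: a=1, c=M1/2=-99/70, d=(M2−M1)/(6·1)=13/10, b=Δ1−h1·(2M1+M2)/6=-101/35
seg 2: a=-2, c=M2/2=87/35, d=(M3−M2)/(6·2)=-29/70, b=Δ2−h2·(2M2+M3)/6=-127/70
t_q=1 → seg 0, τ=1; S=3+-2/35·τ+0·τ²+-33/140·τ³=379/140

  seg 0: a=3 b=-2/35 c=0 d=-33/140
  seg 1: a=1 b=-101/35 c=-99/70 d=13/10
  seg 2: a=-2 b=-127/70 c=87/35 d=-29/70
S(1) = 379/140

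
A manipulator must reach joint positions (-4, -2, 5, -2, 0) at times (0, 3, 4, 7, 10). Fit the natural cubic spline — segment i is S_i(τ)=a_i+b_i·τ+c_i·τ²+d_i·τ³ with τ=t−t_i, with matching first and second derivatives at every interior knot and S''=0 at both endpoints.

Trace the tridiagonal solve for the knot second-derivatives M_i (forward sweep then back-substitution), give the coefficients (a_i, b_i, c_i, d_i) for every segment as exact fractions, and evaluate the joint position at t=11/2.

  seg 0: a=-4 b=-130/57 c=0 d=56/171
  seg 1: a=-2 b=374/57 c=56/19 d=-143/57
  seg 2: a=5 b=281/57 c=-87/19 d=41/57
  seg 3: a=-2 b=-178/57 c=36/19 d=-4/19
S(11/2) = 687/152

Δ: Δ0=2/3, Δ1=7, Δ2=-7/3, Δ3=2/3
row 1: diag=8, rhs=38; c'=1/8, d'=19/4
row 2: denom=8−1·1/8=63/8; d'=(-56−1·19/4)/(63/8)=-54/7
row 3: denom=12−3·8/21=76/7; d'=(18−3·-54/7)/(76/7)=72/19
back: M3=72/19
back: M2=-54/7−8/21·72/19=-174/19
back: M1=19/4−1/8·-174/19=112/19
M: M0=0, M1=112/19, M2=-174/19, M3=72/19, M4=0
seg 0: a=-4, c=M0/2=0, d=(M1−M0)/(6·3)=56/171, b=Δ0−h0·(2M0+M1)/6=-130/57
seg 1: a=-2, c=M1/2=56/19, d=(M2−M1)/(6·1)=-143/57, b=Δ1−h1·(2M1+M2)/6=374/57
seg 2: a=5, c=M2/2=-87/19, d=(M3−M2)/(6·3)=41/57, b=Δ2−h2·(2M2+M3)/6=281/57
seg 3: a=-2, c=M3/2=36/19, d=(M4−M3)/(6·3)=-4/19, b=Δ3−h3·(2M3+M4)/6=-178/57
t_q=11/2 → seg 2, τ=3/2; S=5+281/57·τ+-87/19·τ²+41/57·τ³=687/152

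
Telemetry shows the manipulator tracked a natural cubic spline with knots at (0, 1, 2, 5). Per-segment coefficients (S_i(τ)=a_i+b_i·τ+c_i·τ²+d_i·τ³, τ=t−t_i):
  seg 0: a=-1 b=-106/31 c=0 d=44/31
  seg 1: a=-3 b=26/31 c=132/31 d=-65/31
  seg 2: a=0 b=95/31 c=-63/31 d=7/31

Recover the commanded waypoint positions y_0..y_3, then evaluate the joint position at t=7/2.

y_0 = S_0(0) = a_0 = -1
y_1 = S_1(0) = a_1 = -3
y_2 = S_2(0) = a_2 = 0
y_3 = S_2(3) = -3
t_q=7/2 is in segment 2 (τ=3/2); S_2(τ)=195/248

y_0=-1 y_1=-3 y_2=0 y_3=-3
S(7/2) = 195/248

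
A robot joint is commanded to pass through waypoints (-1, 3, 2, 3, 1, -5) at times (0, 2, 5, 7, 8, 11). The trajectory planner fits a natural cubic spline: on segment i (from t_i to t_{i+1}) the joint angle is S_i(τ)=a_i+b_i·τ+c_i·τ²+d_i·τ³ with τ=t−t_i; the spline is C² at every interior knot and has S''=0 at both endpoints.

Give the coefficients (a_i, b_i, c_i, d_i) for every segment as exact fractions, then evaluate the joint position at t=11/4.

Δ: Δ0=2, Δ1=-1/3, Δ2=1/2, Δ3=-2, Δ4=-2
row 1: diag=10, rhs=-14; c'=3/10, d'=-7/5
row 2: denom=10−3·3/10=91/10; d'=(5−3·-7/5)/(91/10)=92/91
row 3: denom=6−2·20/91=506/91; d'=(-15−2·92/91)/(506/91)=-1549/506
row 4: denom=8−1·91/506=3957/506; d'=(0−1·-1549/506)/(3957/506)=1549/3957
back: M4=1549/3957
back: M3=-1549/506−91/506·1549/3957=-12392/3957
back: M2=92/91−20/91·-12392/3957=6724/3957
back: M1=-7/5−3/10·6724/3957=-2519/1319
M: M0=0, M1=-2519/1319, M2=6724/3957, M3=-12392/3957, M4=1549/3957, M5=0
seg 0: a=-1, c=M0/2=0, d=(M1−M0)/(6·2)=-2519/15828, b=Δ0−h0·(2M0+M1)/6=10433/3957
seg 1: a=3, c=M1/2=-2519/2638, d=(M2−M1)/(6·3)=14281/71226, b=Δ1−h1·(2M1+M2)/6=2876/3957
seg 2: a=2, c=M2/2=3362/3957, d=(M3−M2)/(6·2)=-531/1319, b=Δ2−h2·(2M2+M3)/6=3253/7914
seg 3: a=3, c=M3/2=-6196/3957, d=(M4−M3)/(6·1)=1549/2638, b=Δ3−h3·(2M3+M4)/6=-8083/7914
seg 4: a=1, c=M4/2=1549/7914, d=(M5−M4)/(6·3)=-1549/71226, b=Δ4−h4·(2M4+M5)/6=-9463/3957
t_q=11/4 → seg 1, τ=3/4; S=3+2876/3957·τ+-2519/2638·τ²+14281/71226·τ³=522125/168832

  seg 0: a=-1 b=10433/3957 c=0 d=-2519/15828
  seg 1: a=3 b=2876/3957 c=-2519/2638 d=14281/71226
  seg 2: a=2 b=3253/7914 c=3362/3957 d=-531/1319
  seg 3: a=3 b=-8083/7914 c=-6196/3957 d=1549/2638
  seg 4: a=1 b=-9463/3957 c=1549/7914 d=-1549/71226
S(11/4) = 522125/168832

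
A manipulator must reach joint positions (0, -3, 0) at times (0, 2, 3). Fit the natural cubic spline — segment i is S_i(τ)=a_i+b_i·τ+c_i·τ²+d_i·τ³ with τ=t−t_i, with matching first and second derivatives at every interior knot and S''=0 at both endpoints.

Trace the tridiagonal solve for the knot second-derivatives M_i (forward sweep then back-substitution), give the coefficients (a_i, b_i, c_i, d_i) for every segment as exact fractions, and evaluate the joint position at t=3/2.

  seg 0: a=0 b=-3 c=0 d=3/8
  seg 1: a=-3 b=3/2 c=9/4 d=-3/4
S(3/2) = -207/64

Δ: Δ0=-3/2, Δ1=3
row 1: diag=6, rhs=27; c'=1/6, d'=9/2
back: M1=9/2
M: M0=0, M1=9/2, M2=0
seg 0: a=0, c=M0/2=0, d=(M1−M0)/(6·2)=3/8, b=Δ0−h0·(2M0+M1)/6=-3
seg 1: a=-3, c=M1/2=9/4, d=(M2−M1)/(6·1)=-3/4, b=Δ1−h1·(2M1+M2)/6=3/2
t_q=3/2 → seg 0, τ=3/2; S=0+-3·τ+0·τ²+3/8·τ³=-207/64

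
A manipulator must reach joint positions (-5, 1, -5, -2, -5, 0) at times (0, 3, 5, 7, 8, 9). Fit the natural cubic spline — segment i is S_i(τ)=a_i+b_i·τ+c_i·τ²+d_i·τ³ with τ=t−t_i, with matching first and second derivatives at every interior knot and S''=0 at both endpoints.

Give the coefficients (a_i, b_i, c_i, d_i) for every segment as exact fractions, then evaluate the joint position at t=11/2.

Δ: Δ0=2, Δ1=-3, Δ2=3/2, Δ3=-3, Δ4=5
row 1: diag=10, rhs=-30; c'=1/5, d'=-3
row 2: denom=8−2·1/5=38/5; d'=(27−2·-3)/(38/5)=165/38
row 3: denom=6−2·5/19=104/19; d'=(-27−2·165/38)/(104/19)=-339/52
row 4: denom=4−1·19/104=397/104; d'=(48−1·-339/52)/(397/104)=5670/397
back: M4=5670/397
back: M3=-339/52−19/104·5670/397=-3624/397
back: M2=165/38−5/19·-3624/397=5355/794
back: M1=-3−1/5·5355/794=-3453/794
M: M0=0, M1=-3453/794, M2=5355/794, M3=-3624/397, M4=5670/397, M5=0
seg 0: a=-5, c=M0/2=0, d=(M1−M0)/(6·3)=-1151/4764, b=Δ0−h0·(2M0+M1)/6=6629/1588
seg 1: a=1, c=M1/2=-3453/1588, d=(M2−M1)/(6·2)=367/397, b=Δ1−h1·(2M1+M2)/6=-1865/794
seg 2: a=-5, c=M2/2=5355/1588, d=(M3−M2)/(6·2)=-4201/3176, b=Δ2−h2·(2M2+M3)/6=37/794
seg 3: a=-2, c=M3/2=-1812/397, d=(M4−M3)/(6·1)=1549/397, b=Δ3−h3·(2M3+M4)/6=-928/397
seg 4: a=-5, c=M4/2=2835/397, d=(M5−M4)/(6·1)=-945/397, b=Δ4−h4·(2M4+M5)/6=95/397
t_q=11/2 → seg 2, τ=1/2; S=-5+37/794·τ+5355/1588·τ²+-4201/3176·τ³=-109229/25408

  seg 0: a=-5 b=6629/1588 c=0 d=-1151/4764
  seg 1: a=1 b=-1865/794 c=-3453/1588 d=367/397
  seg 2: a=-5 b=37/794 c=5355/1588 d=-4201/3176
  seg 3: a=-2 b=-928/397 c=-1812/397 d=1549/397
  seg 4: a=-5 b=95/397 c=2835/397 d=-945/397
S(11/2) = -109229/25408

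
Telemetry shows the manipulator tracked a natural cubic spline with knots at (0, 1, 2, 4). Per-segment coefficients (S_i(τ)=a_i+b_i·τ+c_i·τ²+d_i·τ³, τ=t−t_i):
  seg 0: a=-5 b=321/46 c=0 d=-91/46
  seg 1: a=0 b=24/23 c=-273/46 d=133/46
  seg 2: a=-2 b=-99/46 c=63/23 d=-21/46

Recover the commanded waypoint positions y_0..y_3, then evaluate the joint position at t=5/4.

y_0 = S_0(0) = a_0 = -5
y_1 = S_1(0) = a_1 = 0
y_2 = S_2(0) = a_2 = -2
y_3 = S_2(2) = 1
t_q=5/4 is in segment 1 (τ=1/4); S_1(τ)=-191/2944

y_0=-5 y_1=0 y_2=-2 y_3=1
S(5/4) = -191/2944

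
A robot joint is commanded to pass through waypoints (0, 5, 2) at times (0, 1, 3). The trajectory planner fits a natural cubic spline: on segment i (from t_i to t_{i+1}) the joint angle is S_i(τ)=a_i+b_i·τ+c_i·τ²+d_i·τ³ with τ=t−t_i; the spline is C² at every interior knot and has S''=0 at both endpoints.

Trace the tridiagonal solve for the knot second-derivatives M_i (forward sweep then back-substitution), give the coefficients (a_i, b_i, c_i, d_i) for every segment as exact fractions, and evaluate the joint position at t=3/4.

  seg 0: a=0 b=73/12 c=0 d=-13/12
  seg 1: a=5 b=17/6 c=-13/4 d=13/24
S(3/4) = 1051/256

Δ: Δ0=5, Δ1=-3/2
row 1: diag=6, rhs=-39; c'=1/3, d'=-13/2
back: M1=-13/2
M: M0=0, M1=-13/2, M2=0
seg 0: a=0, c=M0/2=0, d=(M1−M0)/(6·1)=-13/12, b=Δ0−h0·(2M0+M1)/6=73/12
seg 1: a=5, c=M1/2=-13/4, d=(M2−M1)/(6·2)=13/24, b=Δ1−h1·(2M1+M2)/6=17/6
t_q=3/4 → seg 0, τ=3/4; S=0+73/12·τ+0·τ²+-13/12·τ³=1051/256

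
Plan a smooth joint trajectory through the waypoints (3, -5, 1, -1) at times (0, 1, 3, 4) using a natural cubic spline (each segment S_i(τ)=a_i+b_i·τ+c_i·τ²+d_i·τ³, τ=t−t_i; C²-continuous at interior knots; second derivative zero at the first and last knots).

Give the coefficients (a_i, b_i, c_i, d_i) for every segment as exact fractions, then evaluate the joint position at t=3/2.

Δ: Δ0=-8, Δ1=3, Δ2=-2
row 1: diag=6, rhs=66; c'=1/3, d'=11
row 2: denom=6−2·1/3=16/3; d'=(-30−2·11)/(16/3)=-39/4
back: M2=-39/4
back: M1=11−1/3·-39/4=57/4
M: M0=0, M1=57/4, M2=-39/4, M3=0
seg 0: a=3, c=M0/2=0, d=(M1−M0)/(6·1)=19/8, b=Δ0−h0·(2M0+M1)/6=-83/8
seg 1: a=-5, c=M1/2=57/8, d=(M2−M1)/(6·2)=-2, b=Δ1−h1·(2M1+M2)/6=-13/4
seg 2: a=1, c=M2/2=-39/8, d=(M3−M2)/(6·1)=13/8, b=Δ2−h2·(2M2+M3)/6=5/4
t_q=3/2 → seg 1, τ=1/2; S=-5+-13/4·τ+57/8·τ²+-2·τ³=-163/32

  seg 0: a=3 b=-83/8 c=0 d=19/8
  seg 1: a=-5 b=-13/4 c=57/8 d=-2
  seg 2: a=1 b=5/4 c=-39/8 d=13/8
S(3/2) = -163/32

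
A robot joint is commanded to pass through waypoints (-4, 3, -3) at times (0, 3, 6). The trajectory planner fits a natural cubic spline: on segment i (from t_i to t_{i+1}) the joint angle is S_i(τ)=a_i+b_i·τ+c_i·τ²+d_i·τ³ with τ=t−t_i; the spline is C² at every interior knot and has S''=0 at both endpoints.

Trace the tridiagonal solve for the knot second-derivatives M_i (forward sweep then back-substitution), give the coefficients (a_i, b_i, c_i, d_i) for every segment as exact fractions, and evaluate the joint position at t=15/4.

Δ: Δ0=7/3, Δ1=-2
row 1: diag=12, rhs=-26; c'=1/4, d'=-13/6
back: M1=-13/6
M: M0=0, M1=-13/6, M2=0
seg 0: a=-4, c=M0/2=0, d=(M1−M0)/(6·3)=-13/108, b=Δ0−h0·(2M0+M1)/6=41/12
seg 1: a=3, c=M1/2=-13/12, d=(M2−M1)/(6·3)=13/108, b=Δ1−h1·(2M1+M2)/6=1/6
t_q=15/4 → seg 1, τ=3/4; S=3+1/6·τ+-13/12·τ²+13/108·τ³=657/256

  seg 0: a=-4 b=41/12 c=0 d=-13/108
  seg 1: a=3 b=1/6 c=-13/12 d=13/108
S(15/4) = 657/256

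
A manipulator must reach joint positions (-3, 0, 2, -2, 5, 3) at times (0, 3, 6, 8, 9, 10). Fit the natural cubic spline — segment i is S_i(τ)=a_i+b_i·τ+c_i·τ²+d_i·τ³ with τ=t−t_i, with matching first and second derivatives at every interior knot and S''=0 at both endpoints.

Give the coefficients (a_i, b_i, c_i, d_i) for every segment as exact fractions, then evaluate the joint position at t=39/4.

  seg 0: a=-3 b=1213/2361 c=0 d=1148/21249
  seg 1: a=0 b=4657/2361 c=1148/2361 d=-6527/21249
  seg 2: a=2 b=-8036/2361 c=-1793/787 d=3518/2361
  seg 3: a=-2 b=12664/2361 c=5243/787 d=-11866/2361
  seg 4: a=5 b=8524/2361 c=-6623/787 d=6623/2361
S(39/4) = 209403/50368

Δ: Δ0=1, Δ1=2/3, Δ2=-2, Δ3=7, Δ4=-2
row 1: diag=12, rhs=-2; c'=1/4, d'=-1/6
row 2: denom=10−3·1/4=37/4; d'=(-16−3·-1/6)/(37/4)=-62/37
row 3: denom=6−2·8/37=206/37; d'=(54−2·-62/37)/(206/37)=1061/103
row 4: denom=4−1·37/206=787/206; d'=(-54−1·1061/103)/(787/206)=-13246/787
back: M4=-13246/787
back: M3=1061/103−37/206·-13246/787=10486/787
back: M2=-62/37−8/37·10486/787=-3586/787
back: M1=-1/6−1/4·-3586/787=2296/2361
M: M0=0, M1=2296/2361, M2=-3586/787, M3=10486/787, M4=-13246/787, M5=0
seg 0: a=-3, c=M0/2=0, d=(M1−M0)/(6·3)=1148/21249, b=Δ0−h0·(2M0+M1)/6=1213/2361
seg 1: a=0, c=M1/2=1148/2361, d=(M2−M1)/(6·3)=-6527/21249, b=Δ1−h1·(2M1+M2)/6=4657/2361
seg 2: a=2, c=M2/2=-1793/787, d=(M3−M2)/(6·2)=3518/2361, b=Δ2−h2·(2M2+M3)/6=-8036/2361
seg 3: a=-2, c=M3/2=5243/787, d=(M4−M3)/(6·1)=-11866/2361, b=Δ3−h3·(2M3+M4)/6=12664/2361
seg 4: a=5, c=M4/2=-6623/787, d=(M5−M4)/(6·1)=6623/2361, b=Δ4−h4·(2M4+M5)/6=8524/2361
t_q=39/4 → seg 4, τ=3/4; S=5+8524/2361·τ+-6623/787·τ²+6623/2361·τ³=209403/50368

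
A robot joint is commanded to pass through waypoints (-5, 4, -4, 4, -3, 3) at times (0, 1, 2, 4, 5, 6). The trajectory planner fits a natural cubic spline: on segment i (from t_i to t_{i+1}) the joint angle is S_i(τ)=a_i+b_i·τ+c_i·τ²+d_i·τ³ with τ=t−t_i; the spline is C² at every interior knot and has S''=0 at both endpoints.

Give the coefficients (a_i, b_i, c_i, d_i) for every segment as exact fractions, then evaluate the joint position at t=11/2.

  seg 0: a=-5 b=6649/465 c=0 d=-2464/465
  seg 1: a=4 b=-743/465 c=-2464/155 d=883/93
  seg 2: a=-4 b=-2282/465 c=1951/155 d=-61/15
  seg 3: a=4 b=-1562/465 c=-1831/155 d=760/93
  seg 4: a=-3 b=-1148/465 c=1969/155 d=-1969/465
S(11/2) = -1969/1240

Δ: Δ0=9, Δ1=-8, Δ2=4, Δ3=-7, Δ4=6
row 1: diag=4, rhs=-102; c'=1/4, d'=-51/2
row 2: denom=6−1·1/4=23/4; d'=(72−1·-51/2)/(23/4)=390/23
row 3: denom=6−2·8/23=122/23; d'=(-66−2·390/23)/(122/23)=-1149/61
row 4: denom=4−1·23/122=465/122; d'=(78−1·-1149/61)/(465/122)=3938/155
back: M4=3938/155
back: M3=-1149/61−23/122·3938/155=-3662/155
back: M2=390/23−8/23·-3662/155=3902/155
back: M1=-51/2−1/4·3902/155=-4928/155
M: M0=0, M1=-4928/155, M2=3902/155, M3=-3662/155, M4=3938/155, M5=0
seg 0: a=-5, c=M0/2=0, d=(M1−M0)/(6·1)=-2464/465, b=Δ0−h0·(2M0+M1)/6=6649/465
seg 1: a=4, c=M1/2=-2464/155, d=(M2−M1)/(6·1)=883/93, b=Δ1−h1·(2M1+M2)/6=-743/465
seg 2: a=-4, c=M2/2=1951/155, d=(M3−M2)/(6·2)=-61/15, b=Δ2−h2·(2M2+M3)/6=-2282/465
seg 3: a=4, c=M3/2=-1831/155, d=(M4−M3)/(6·1)=760/93, b=Δ3−h3·(2M3+M4)/6=-1562/465
seg 4: a=-3, c=M4/2=1969/155, d=(M5−M4)/(6·1)=-1969/465, b=Δ4−h4·(2M4+M5)/6=-1148/465
t_q=11/2 → seg 4, τ=1/2; S=-3+-1148/465·τ+1969/155·τ²+-1969/465·τ³=-1969/1240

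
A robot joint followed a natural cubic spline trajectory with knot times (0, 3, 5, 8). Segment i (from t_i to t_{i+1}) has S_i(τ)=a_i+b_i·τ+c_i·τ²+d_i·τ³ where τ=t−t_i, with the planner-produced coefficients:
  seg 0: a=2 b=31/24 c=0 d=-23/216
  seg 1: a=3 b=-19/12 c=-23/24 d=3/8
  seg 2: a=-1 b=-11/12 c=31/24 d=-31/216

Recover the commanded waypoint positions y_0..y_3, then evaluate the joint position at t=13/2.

y_0=2 y_1=3 y_2=-1 y_3=4
S(13/2) = 3/64

y_0 = S_0(0) = a_0 = 2
y_1 = S_1(0) = a_1 = 3
y_2 = S_2(0) = a_2 = -1
y_3 = S_2(3) = 4
t_q=13/2 is in segment 2 (τ=3/2); S_2(τ)=3/64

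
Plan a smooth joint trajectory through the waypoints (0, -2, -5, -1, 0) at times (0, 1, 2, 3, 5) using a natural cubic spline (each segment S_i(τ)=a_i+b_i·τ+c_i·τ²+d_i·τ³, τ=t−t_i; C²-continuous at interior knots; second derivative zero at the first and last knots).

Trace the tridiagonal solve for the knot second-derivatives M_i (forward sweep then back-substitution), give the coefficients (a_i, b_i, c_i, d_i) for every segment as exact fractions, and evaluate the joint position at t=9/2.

  seg 0: a=0 b=-207/172 c=0 d=-137/172
  seg 1: a=-2 b=-309/86 c=-411/172 d=513/172
  seg 2: a=-5 b=99/172 c=282/43 d=-539/172
  seg 3: a=-1 b=369/86 c=-489/172 d=163/344
S(9/2) = 1757/2752

Δ: Δ0=-2, Δ1=-3, Δ2=4, Δ3=1/2
row 1: diag=4, rhs=-6; c'=1/4, d'=-3/2
row 2: denom=4−1·1/4=15/4; d'=(42−1·-3/2)/(15/4)=58/5
row 3: denom=6−1·4/15=86/15; d'=(-21−1·58/5)/(86/15)=-489/86
back: M3=-489/86
back: M2=58/5−4/15·-489/86=564/43
back: M1=-3/2−1/4·564/43=-411/86
M: M0=0, M1=-411/86, M2=564/43, M3=-489/86, M4=0
seg 0: a=0, c=M0/2=0, d=(M1−M0)/(6·1)=-137/172, b=Δ0−h0·(2M0+M1)/6=-207/172
seg 1: a=-2, c=M1/2=-411/172, d=(M2−M1)/(6·1)=513/172, b=Δ1−h1·(2M1+M2)/6=-309/86
seg 2: a=-5, c=M2/2=282/43, d=(M3−M2)/(6·1)=-539/172, b=Δ2−h2·(2M2+M3)/6=99/172
seg 3: a=-1, c=M3/2=-489/172, d=(M4−M3)/(6·2)=163/344, b=Δ3−h3·(2M3+M4)/6=369/86
t_q=9/2 → seg 3, τ=3/2; S=-1+369/86·τ+-489/172·τ²+163/344·τ³=1757/2752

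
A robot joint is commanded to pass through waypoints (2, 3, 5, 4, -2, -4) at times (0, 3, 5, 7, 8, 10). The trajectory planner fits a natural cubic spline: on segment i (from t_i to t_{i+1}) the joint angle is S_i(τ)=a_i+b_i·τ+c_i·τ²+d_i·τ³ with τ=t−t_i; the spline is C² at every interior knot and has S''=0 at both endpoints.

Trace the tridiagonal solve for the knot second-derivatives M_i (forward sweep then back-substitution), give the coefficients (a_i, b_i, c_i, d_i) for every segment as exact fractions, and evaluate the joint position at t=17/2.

Δ: Δ0=1/3, Δ1=1, Δ2=-1/2, Δ3=-6, Δ4=-1
row 1: diag=10, rhs=4; c'=1/5, d'=2/5
row 2: denom=8−2·1/5=38/5; d'=(-9−2·2/5)/(38/5)=-49/38
row 3: denom=6−2·5/19=104/19; d'=(-33−2·-49/38)/(104/19)=-289/52
row 4: denom=6−1·19/104=605/104; d'=(30−1·-289/52)/(605/104)=3698/605
back: M4=3698/605
back: M3=-289/52−19/104·3698/605=-4038/605
back: M2=-49/38−5/19·-4038/605=113/242
back: M1=2/5−1/5·113/242=371/1210
M: M0=0, M1=371/1210, M2=113/242, M3=-4038/605, M4=3698/605, M5=0
seg 0: a=2, c=M0/2=0, d=(M1−M0)/(6·3)=371/21780, b=Δ0−h0·(2M0+M1)/6=1307/7260
seg 1: a=3, c=M1/2=371/2420, d=(M2−M1)/(6·2)=97/7260, b=Δ1−h1·(2M1+M2)/6=2323/3630
seg 2: a=5, c=M2/2=113/484, d=(M3−M2)/(6·2)=-8641/14520, b=Δ2−h2·(2M2+M3)/6=5131/3630
seg 3: a=4, c=M3/2=-2019/605, d=(M4−M3)/(6·1)=3868/1815, b=Δ3−h3·(2M3+M4)/6=-791/165
seg 4: a=-2, c=M4/2=1849/605, d=(M5−M4)/(6·2)=-1849/3630, b=Δ4−h4·(2M4+M5)/6=-9211/1815
t_q=17/2 → seg 4, τ=1/2; S=-2+-9211/1815·τ+1849/605·τ²+-1849/3630·τ³=-37143/9680

  seg 0: a=2 b=1307/7260 c=0 d=371/21780
  seg 1: a=3 b=2323/3630 c=371/2420 d=97/7260
  seg 2: a=5 b=5131/3630 c=113/484 d=-8641/14520
  seg 3: a=4 b=-791/165 c=-2019/605 d=3868/1815
  seg 4: a=-2 b=-9211/1815 c=1849/605 d=-1849/3630
S(17/2) = -37143/9680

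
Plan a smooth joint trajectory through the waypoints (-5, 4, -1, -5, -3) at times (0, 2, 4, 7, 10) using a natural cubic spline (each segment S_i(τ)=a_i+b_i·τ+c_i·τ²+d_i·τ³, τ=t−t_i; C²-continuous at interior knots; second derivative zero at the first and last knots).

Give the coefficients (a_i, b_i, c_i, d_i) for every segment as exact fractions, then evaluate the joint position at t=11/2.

Δ: Δ0=9/2, Δ1=-5/2, Δ2=-4/3, Δ3=2/3
row 1: diag=8, rhs=-42; c'=1/4, d'=-21/4
row 2: denom=10−2·1/4=19/2; d'=(7−2·-21/4)/(19/2)=35/19
row 3: denom=12−3·6/19=210/19; d'=(12−3·35/19)/(210/19)=41/70
back: M3=41/70
back: M2=35/19−6/19·41/70=58/35
back: M1=-21/4−1/4·58/35=-793/140
M: M0=0, M1=-793/140, M2=58/35, M3=41/70, M4=0
seg 0: a=-5, c=M0/2=0, d=(M1−M0)/(6·2)=-793/1680, b=Δ0−h0·(2M0+M1)/6=2683/420
seg 1: a=4, c=M1/2=-793/280, d=(M2−M1)/(6·2)=205/336, b=Δ1−h1·(2M1+M2)/6=76/105
seg 2: a=-1, c=M2/2=29/35, d=(M3−M2)/(6·3)=-5/84, b=Δ2−h2·(2M2+M3)/6=-197/60
seg 3: a=-5, c=M3/2=41/140, d=(M4−M3)/(6·3)=-41/1260, b=Δ3−h3·(2M3+M4)/6=17/210
t_q=11/2 → seg 2, τ=3/2; S=-1+-197/60·τ+29/35·τ²+-5/84·τ³=-4773/1120

  seg 0: a=-5 b=2683/420 c=0 d=-793/1680
  seg 1: a=4 b=76/105 c=-793/280 d=205/336
  seg 2: a=-1 b=-197/60 c=29/35 d=-5/84
  seg 3: a=-5 b=17/210 c=41/140 d=-41/1260
S(11/2) = -4773/1120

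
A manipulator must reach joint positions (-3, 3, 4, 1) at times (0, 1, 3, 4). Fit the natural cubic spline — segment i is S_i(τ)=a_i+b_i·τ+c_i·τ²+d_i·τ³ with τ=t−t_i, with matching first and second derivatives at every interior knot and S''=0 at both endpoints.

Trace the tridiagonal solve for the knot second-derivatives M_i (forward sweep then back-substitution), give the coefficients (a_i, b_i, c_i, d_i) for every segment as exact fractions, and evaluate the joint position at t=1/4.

Δ: Δ0=6, Δ1=1/2, Δ2=-3
row 1: diag=6, rhs=-33; c'=1/3, d'=-11/2
row 2: denom=6−2·1/3=16/3; d'=(-21−2·-11/2)/(16/3)=-15/8
back: M2=-15/8
back: M1=-11/2−1/3·-15/8=-39/8
M: M0=0, M1=-39/8, M2=-15/8, M3=0
seg 0: a=-3, c=M0/2=0, d=(M1−M0)/(6·1)=-13/16, b=Δ0−h0·(2M0+M1)/6=109/16
seg 1: a=3, c=M1/2=-39/16, d=(M2−M1)/(6·2)=1/4, b=Δ1−h1·(2M1+M2)/6=35/8
seg 2: a=4, c=M2/2=-15/16, d=(M3−M2)/(6·1)=5/16, b=Δ2−h2·(2M2+M3)/6=-19/8
t_q=1/4 → seg 0, τ=1/4; S=-3+109/16·τ+0·τ²+-13/16·τ³=-1341/1024

  seg 0: a=-3 b=109/16 c=0 d=-13/16
  seg 1: a=3 b=35/8 c=-39/16 d=1/4
  seg 2: a=4 b=-19/8 c=-15/16 d=5/16
S(1/4) = -1341/1024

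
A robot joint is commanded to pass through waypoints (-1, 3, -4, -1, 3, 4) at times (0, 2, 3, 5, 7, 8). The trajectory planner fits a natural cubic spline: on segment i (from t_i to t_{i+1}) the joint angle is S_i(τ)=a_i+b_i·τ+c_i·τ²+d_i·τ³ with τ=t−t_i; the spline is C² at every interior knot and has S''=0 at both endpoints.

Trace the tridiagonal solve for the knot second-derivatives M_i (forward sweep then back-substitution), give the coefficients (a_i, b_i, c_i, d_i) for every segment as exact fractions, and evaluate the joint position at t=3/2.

Δ: Δ0=2, Δ1=-7, Δ2=3/2, Δ3=2, Δ4=1
row 1: diag=6, rhs=-54; c'=1/6, d'=-9
row 2: denom=6−1·1/6=35/6; d'=(51−1·-9)/(35/6)=72/7
row 3: denom=8−2·12/35=256/35; d'=(3−2·72/7)/(256/35)=-615/256
row 4: denom=6−2·35/128=349/64; d'=(-6−2·-615/256)/(349/64)=-153/698
back: M4=-153/698
back: M3=-615/256−35/128·-153/698=-1635/698
back: M2=72/7−12/35·-1635/698=3870/349
back: M1=-9−1/6·3870/349=-3786/349
M: M0=0, M1=-3786/349, M2=3870/349, M3=-1635/698, M4=-153/698, M5=0
seg 0: a=-1, c=M0/2=0, d=(M1−M0)/(6·2)=-631/698, b=Δ0−h0·(2M0+M1)/6=1960/349
seg 1: a=3, c=M1/2=-1893/349, d=(M2−M1)/(6·1)=1276/349, b=Δ1−h1·(2M1+M2)/6=-1826/349
seg 2: a=-4, c=M2/2=1935/349, d=(M3−M2)/(6·2)=-3125/2792, b=Δ2−h2·(2M2+M3)/6=-1784/349
seg 3: a=-1, c=M3/2=-1635/1396, d=(M4−M3)/(6·2)=247/1396, b=Δ3−h3·(2M3+M4)/6=2537/698
seg 4: a=3, c=M4/2=-153/1396, d=(M5−M4)/(6·1)=51/1396, b=Δ4−h4·(2M4+M5)/6=749/698
t_q=3/2 → seg 0, τ=3/2; S=-1+1960/349·τ+0·τ²+-631/698·τ³=24419/5584

  seg 0: a=-1 b=1960/349 c=0 d=-631/698
  seg 1: a=3 b=-1826/349 c=-1893/349 d=1276/349
  seg 2: a=-4 b=-1784/349 c=1935/349 d=-3125/2792
  seg 3: a=-1 b=2537/698 c=-1635/1396 d=247/1396
  seg 4: a=3 b=749/698 c=-153/1396 d=51/1396
S(3/2) = 24419/5584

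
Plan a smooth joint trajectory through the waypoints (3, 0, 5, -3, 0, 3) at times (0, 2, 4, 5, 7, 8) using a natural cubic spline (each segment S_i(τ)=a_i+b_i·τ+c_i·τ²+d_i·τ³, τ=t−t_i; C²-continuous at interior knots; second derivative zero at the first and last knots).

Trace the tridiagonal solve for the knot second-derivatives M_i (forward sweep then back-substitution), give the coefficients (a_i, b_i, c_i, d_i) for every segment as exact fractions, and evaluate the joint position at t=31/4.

Δ: Δ0=-3/2, Δ1=5/2, Δ2=-8, Δ3=3/2, Δ4=3
row 1: diag=8, rhs=24; c'=1/4, d'=3
row 2: denom=6−2·1/4=11/2; d'=(-63−2·3)/(11/2)=-138/11
row 3: denom=6−1·2/11=64/11; d'=(57−1·-138/11)/(64/11)=765/64
row 4: denom=6−2·11/32=85/16; d'=(9−2·765/64)/(85/16)=-477/170
back: M4=-477/170
back: M3=765/64−11/32·-477/170=1098/85
back: M2=-138/11−2/11·1098/85=-1266/85
back: M1=3−1/4·-1266/85=1143/170
M: M0=0, M1=1143/170, M2=-1266/85, M3=1098/85, M4=-477/170, M5=0
seg 0: a=3, c=M0/2=0, d=(M1−M0)/(6·2)=381/680, b=Δ0−h0·(2M0+M1)/6=-318/85
seg 1: a=0, c=M1/2=1143/340, d=(M2−M1)/(6·2)=-245/136, b=Δ1−h1·(2M1+M2)/6=507/170
seg 2: a=5, c=M2/2=-633/85, d=(M3−M2)/(6·1)=394/85, b=Δ2−h2·(2M2+M3)/6=-441/85
seg 3: a=-3, c=M3/2=549/85, d=(M4−M3)/(6·2)=-891/680, b=Δ3−h3·(2M3+M4)/6=-105/17
seg 4: a=0, c=M4/2=-477/340, d=(M5−M4)/(6·1)=159/340, b=Δ4−h4·(2M4+M5)/6=669/170
t_q=31/4 → seg 4, τ=3/4; S=0+669/170·τ+-477/340·τ²+159/340·τ³=10269/4352

  seg 0: a=3 b=-318/85 c=0 d=381/680
  seg 1: a=0 b=507/170 c=1143/340 d=-245/136
  seg 2: a=5 b=-441/85 c=-633/85 d=394/85
  seg 3: a=-3 b=-105/17 c=549/85 d=-891/680
  seg 4: a=0 b=669/170 c=-477/340 d=159/340
S(31/4) = 10269/4352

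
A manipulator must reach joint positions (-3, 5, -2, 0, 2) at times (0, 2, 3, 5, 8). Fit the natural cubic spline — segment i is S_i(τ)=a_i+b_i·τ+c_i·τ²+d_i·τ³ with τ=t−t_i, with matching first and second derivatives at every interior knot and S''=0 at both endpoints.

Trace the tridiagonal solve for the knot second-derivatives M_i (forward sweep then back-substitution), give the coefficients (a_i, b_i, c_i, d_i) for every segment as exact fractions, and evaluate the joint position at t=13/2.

Δ: Δ0=4, Δ1=-7, Δ2=1, Δ3=2/3
row 1: diag=6, rhs=-66; c'=1/6, d'=-11
row 2: denom=6−1·1/6=35/6; d'=(48−1·-11)/(35/6)=354/35
row 3: denom=10−2·12/35=326/35; d'=(-2−2·354/35)/(326/35)=-389/163
back: M3=-389/163
back: M2=354/35−12/35·-389/163=1782/163
back: M1=-11−1/6·1782/163=-2090/163
M: M0=0, M1=-2090/163, M2=1782/163, M3=-389/163, M4=0
seg 0: a=-3, c=M0/2=0, d=(M1−M0)/(6·2)=-1045/978, b=Δ0−h0·(2M0+M1)/6=4046/489
seg 1: a=5, c=M1/2=-1045/163, d=(M2−M1)/(6·1)=1936/489, b=Δ1−h1·(2M1+M2)/6=-2224/489
seg 2: a=-2, c=M2/2=891/163, d=(M3−M2)/(6·2)=-2171/1956, b=Δ2−h2·(2M2+M3)/6=-2686/489
seg 3: a=0, c=M3/2=-389/326, d=(M4−M3)/(6·3)=389/2934, b=Δ3−h3·(2M3+M4)/6=1493/489
t_q=13/2 → seg 3, τ=3/2; S=0+1493/489·τ+-389/326·τ²+389/2934·τ³=6109/2608

  seg 0: a=-3 b=4046/489 c=0 d=-1045/978
  seg 1: a=5 b=-2224/489 c=-1045/163 d=1936/489
  seg 2: a=-2 b=-2686/489 c=891/163 d=-2171/1956
  seg 3: a=0 b=1493/489 c=-389/326 d=389/2934
S(13/2) = 6109/2608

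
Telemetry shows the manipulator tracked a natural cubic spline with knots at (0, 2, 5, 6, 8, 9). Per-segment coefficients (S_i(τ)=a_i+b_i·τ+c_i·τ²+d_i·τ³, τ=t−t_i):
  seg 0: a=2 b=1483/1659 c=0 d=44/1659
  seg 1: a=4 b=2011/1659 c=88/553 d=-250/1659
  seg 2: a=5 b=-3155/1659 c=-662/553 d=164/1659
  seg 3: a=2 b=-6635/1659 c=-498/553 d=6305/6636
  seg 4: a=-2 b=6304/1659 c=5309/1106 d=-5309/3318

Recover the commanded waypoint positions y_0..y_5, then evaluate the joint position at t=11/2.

y_0=2 y_1=4 y_2=5 y_3=2 y_4=-2 y_5=5
S(11/2) = 4161/1106

y_0 = S_0(0) = a_0 = 2
y_1 = S_1(0) = a_1 = 4
y_2 = S_2(0) = a_2 = 5
y_3 = S_3(0) = a_3 = 2
y_4 = S_4(0) = a_4 = -2
y_5 = S_4(1) = 5
t_q=11/2 is in segment 2 (τ=1/2); S_2(τ)=4161/1106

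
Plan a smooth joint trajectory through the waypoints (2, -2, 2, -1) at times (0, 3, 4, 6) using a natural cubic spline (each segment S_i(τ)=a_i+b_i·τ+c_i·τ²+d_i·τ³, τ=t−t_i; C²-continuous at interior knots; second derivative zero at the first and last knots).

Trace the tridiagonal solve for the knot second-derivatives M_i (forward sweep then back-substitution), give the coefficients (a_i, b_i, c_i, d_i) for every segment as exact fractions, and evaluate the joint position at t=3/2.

  seg 0: a=2 b=-1051/282 c=0 d=25/94
  seg 1: a=-2 b=487/141 c=225/94 d=-521/282
  seg 2: a=2 b=761/282 c=-148/47 d=74/141
S(3/2) = -2025/752

Δ: Δ0=-4/3, Δ1=4, Δ2=-3/2
row 1: diag=8, rhs=32; c'=1/8, d'=4
row 2: denom=6−1·1/8=47/8; d'=(-33−1·4)/(47/8)=-296/47
back: M2=-296/47
back: M1=4−1/8·-296/47=225/47
M: M0=0, M1=225/47, M2=-296/47, M3=0
seg 0: a=2, c=M0/2=0, d=(M1−M0)/(6·3)=25/94, b=Δ0−h0·(2M0+M1)/6=-1051/282
seg 1: a=-2, c=M1/2=225/94, d=(M2−M1)/(6·1)=-521/282, b=Δ1−h1·(2M1+M2)/6=487/141
seg 2: a=2, c=M2/2=-148/47, d=(M3−M2)/(6·2)=74/141, b=Δ2−h2·(2M2+M3)/6=761/282
t_q=3/2 → seg 0, τ=3/2; S=2+-1051/282·τ+0·τ²+25/94·τ³=-2025/752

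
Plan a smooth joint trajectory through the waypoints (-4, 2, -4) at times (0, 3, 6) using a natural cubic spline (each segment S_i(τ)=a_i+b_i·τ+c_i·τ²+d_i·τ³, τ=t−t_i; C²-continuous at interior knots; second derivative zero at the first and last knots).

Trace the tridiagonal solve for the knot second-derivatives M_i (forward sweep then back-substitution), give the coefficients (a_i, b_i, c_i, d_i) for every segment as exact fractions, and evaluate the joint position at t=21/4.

Δ: Δ0=2, Δ1=-2
row 1: diag=12, rhs=-24; c'=1/4, d'=-2
back: M1=-2
M: M0=0, M1=-2, M2=0
seg 0: a=-4, c=M0/2=0, d=(M1−M0)/(6·3)=-1/9, b=Δ0−h0·(2M0+M1)/6=3
seg 1: a=2, c=M1/2=-1, d=(M2−M1)/(6·3)=1/9, b=Δ1−h1·(2M1+M2)/6=0
t_q=21/4 → seg 1, τ=9/4; S=2+0·τ+-1·τ²+1/9·τ³=-115/64

  seg 0: a=-4 b=3 c=0 d=-1/9
  seg 1: a=2 b=0 c=-1 d=1/9
S(21/4) = -115/64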